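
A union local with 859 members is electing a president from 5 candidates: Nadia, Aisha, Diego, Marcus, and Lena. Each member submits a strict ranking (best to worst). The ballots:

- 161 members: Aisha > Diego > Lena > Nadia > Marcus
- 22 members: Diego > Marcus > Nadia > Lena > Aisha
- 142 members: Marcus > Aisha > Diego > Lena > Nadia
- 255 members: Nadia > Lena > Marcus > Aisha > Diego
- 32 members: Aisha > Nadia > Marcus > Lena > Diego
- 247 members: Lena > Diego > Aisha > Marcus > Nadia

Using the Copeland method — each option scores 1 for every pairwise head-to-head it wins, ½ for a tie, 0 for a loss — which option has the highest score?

Lena

Nadia: beats Marcus; loses to Aisha, Diego, and Lena → score 1.
Aisha: beats Nadia, Diego, and Marcus; loses to Lena → score 3.
Diego: beats Nadia and Marcus; loses to Aisha and Lena → score 2.
Marcus: loses to Nadia, Aisha, Diego, and Lena → score 0.
Lena: beats Nadia, Aisha, Diego, and Marcus → score 4.
Lena has the best pairwise record.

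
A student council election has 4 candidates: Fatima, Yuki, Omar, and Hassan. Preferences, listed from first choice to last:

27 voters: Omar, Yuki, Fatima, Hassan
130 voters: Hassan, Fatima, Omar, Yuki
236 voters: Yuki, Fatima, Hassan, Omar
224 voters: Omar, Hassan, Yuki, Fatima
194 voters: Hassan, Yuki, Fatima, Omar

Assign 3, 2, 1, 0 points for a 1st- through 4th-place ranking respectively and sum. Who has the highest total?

Fatima: 27·1 + 130·2 + 236·2 + 224·0 + 194·1 = 953
Yuki: 27·2 + 130·0 + 236·3 + 224·1 + 194·2 = 1374
Omar: 27·3 + 130·1 + 236·0 + 224·3 + 194·0 = 883
Hassan: 27·0 + 130·3 + 236·1 + 224·2 + 194·3 = 1656
Hassan has the highest Borda score (1656).

Hassan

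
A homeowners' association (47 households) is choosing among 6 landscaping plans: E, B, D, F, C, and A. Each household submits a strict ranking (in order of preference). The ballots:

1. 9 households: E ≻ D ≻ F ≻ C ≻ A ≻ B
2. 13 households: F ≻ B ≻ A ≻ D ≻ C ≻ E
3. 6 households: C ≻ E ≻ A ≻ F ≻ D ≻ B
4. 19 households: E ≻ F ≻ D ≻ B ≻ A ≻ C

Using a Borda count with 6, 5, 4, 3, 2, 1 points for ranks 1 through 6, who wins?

F

E: 9·6 + 13·1 + 6·5 + 19·6 = 211
B: 9·1 + 13·5 + 6·1 + 19·3 = 137
D: 9·5 + 13·3 + 6·2 + 19·4 = 172
F: 9·4 + 13·6 + 6·3 + 19·5 = 227
C: 9·3 + 13·2 + 6·6 + 19·1 = 108
A: 9·2 + 13·4 + 6·4 + 19·2 = 132
F has the highest Borda score (227).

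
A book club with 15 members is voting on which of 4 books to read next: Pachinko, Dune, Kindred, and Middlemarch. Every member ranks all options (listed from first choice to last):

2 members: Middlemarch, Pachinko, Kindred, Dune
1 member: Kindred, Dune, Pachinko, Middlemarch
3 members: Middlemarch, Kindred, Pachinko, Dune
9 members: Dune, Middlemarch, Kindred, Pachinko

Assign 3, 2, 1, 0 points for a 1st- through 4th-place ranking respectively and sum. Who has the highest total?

Pachinko: 2·2 + 1·1 + 3·1 + 9·0 = 8
Dune: 2·0 + 1·2 + 3·0 + 9·3 = 29
Kindred: 2·1 + 1·3 + 3·2 + 9·1 = 20
Middlemarch: 2·3 + 1·0 + 3·3 + 9·2 = 33
Middlemarch has the highest Borda score (33).

Middlemarch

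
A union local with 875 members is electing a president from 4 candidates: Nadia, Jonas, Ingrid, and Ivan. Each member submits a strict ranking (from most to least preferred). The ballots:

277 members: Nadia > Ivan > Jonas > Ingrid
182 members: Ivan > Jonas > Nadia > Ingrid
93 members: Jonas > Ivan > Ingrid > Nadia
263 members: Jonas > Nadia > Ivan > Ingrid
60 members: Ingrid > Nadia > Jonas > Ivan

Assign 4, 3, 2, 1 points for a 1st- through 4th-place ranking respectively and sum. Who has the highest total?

Nadia: 277·4 + 182·2 + 93·1 + 263·3 + 60·3 = 2534
Jonas: 277·2 + 182·3 + 93·4 + 263·4 + 60·2 = 2644
Ingrid: 277·1 + 182·1 + 93·2 + 263·1 + 60·4 = 1148
Ivan: 277·3 + 182·4 + 93·3 + 263·2 + 60·1 = 2424
Jonas has the highest Borda score (2644).

Jonas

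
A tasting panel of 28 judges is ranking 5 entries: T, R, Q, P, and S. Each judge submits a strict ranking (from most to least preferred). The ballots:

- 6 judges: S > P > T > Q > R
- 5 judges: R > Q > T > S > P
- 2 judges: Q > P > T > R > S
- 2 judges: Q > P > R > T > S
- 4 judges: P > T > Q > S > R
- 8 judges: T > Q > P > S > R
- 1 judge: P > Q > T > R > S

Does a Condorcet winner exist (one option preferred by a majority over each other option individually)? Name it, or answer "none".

none

Checking pairwise contests:
P beats T 15–13.
T beats R 21–7.
T beats Q 18–10.
Q beats P 17–11.
T beats S 22–6.
Every option loses at least one head-to-head, so there is no Condorcet winner.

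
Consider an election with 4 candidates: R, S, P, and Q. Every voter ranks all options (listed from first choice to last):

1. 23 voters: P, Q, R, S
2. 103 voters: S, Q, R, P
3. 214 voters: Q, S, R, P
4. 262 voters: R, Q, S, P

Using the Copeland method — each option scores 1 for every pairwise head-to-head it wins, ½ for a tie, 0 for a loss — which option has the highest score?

Q

R: beats P; loses to S and Q → score 1.
S: beats R and P; loses to Q → score 2.
P: loses to R, S, and Q → score 0.
Q: beats R, S, and P → score 3.
Q has the best pairwise record.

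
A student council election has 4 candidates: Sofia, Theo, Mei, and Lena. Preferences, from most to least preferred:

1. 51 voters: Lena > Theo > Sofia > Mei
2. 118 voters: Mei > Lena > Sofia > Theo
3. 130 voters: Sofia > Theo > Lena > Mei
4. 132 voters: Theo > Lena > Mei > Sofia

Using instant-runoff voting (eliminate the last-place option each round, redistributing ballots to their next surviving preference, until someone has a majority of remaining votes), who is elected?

Sofia

Round 1: Sofia 130, Theo 132, Mei 118, Lena 51. Eliminate Lena.
Round 2: Sofia 130, Theo 183, Mei 118. Eliminate Mei.
Round 3: Sofia 248, Theo 183. Sofia has a majority.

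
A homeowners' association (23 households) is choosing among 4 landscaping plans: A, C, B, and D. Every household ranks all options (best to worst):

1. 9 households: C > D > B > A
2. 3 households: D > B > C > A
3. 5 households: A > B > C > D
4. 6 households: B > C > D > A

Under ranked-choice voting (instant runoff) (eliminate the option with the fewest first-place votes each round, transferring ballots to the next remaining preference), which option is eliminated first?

D

Round 1: A 5, C 9, B 6, D 3. Eliminate D.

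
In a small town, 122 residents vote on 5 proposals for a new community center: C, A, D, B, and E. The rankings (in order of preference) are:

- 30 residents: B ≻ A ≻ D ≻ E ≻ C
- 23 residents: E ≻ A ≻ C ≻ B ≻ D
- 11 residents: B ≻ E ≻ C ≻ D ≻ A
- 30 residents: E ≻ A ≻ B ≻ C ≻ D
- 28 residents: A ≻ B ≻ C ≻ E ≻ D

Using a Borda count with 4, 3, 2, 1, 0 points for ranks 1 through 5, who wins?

C: 30·0 + 23·2 + 11·2 + 30·1 + 28·2 = 154
A: 30·3 + 23·3 + 11·0 + 30·3 + 28·4 = 361
D: 30·2 + 23·0 + 11·1 + 30·0 + 28·0 = 71
B: 30·4 + 23·1 + 11·4 + 30·2 + 28·3 = 331
E: 30·1 + 23·4 + 11·3 + 30·4 + 28·1 = 303
A has the highest Borda score (361).

A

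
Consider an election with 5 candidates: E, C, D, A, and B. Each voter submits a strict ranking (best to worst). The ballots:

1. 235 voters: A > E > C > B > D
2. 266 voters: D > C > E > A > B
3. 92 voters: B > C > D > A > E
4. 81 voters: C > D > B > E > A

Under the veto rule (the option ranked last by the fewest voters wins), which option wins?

C

Last-place votes: E 92, C 0, D 235, A 81, B 266.
C is ranked last by the fewest voters, so C wins.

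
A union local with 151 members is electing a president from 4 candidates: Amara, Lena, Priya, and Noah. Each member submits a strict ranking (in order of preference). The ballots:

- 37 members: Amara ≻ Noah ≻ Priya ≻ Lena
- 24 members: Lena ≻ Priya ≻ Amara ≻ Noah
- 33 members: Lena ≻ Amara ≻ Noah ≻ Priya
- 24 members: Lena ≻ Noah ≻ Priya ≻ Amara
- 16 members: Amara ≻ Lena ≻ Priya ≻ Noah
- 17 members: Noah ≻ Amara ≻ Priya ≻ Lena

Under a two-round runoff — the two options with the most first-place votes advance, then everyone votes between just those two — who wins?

Lena

Round 1 first-place votes: Amara 53, Lena 81, Priya 0, Noah 17.
Lena and Amara advance.
Runoff: Lena is preferred to Amara by 81 voters; Amara by 70.
Lena wins the runoff.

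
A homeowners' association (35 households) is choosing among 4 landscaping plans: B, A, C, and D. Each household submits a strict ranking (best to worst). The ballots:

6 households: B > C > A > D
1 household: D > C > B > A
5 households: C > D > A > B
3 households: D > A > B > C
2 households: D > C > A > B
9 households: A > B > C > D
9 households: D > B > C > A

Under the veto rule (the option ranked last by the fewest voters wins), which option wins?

C

Last-place votes: B 7, A 10, C 3, D 15.
C is ranked last by the fewest voters, so C wins.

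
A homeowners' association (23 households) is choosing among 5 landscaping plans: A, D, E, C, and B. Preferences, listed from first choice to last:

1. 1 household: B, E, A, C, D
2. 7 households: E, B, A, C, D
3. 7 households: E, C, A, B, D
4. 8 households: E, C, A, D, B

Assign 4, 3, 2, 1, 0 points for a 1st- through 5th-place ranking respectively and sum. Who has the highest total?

E

A: 1·2 + 7·2 + 7·2 + 8·2 = 46
D: 1·0 + 7·0 + 7·0 + 8·1 = 8
E: 1·3 + 7·4 + 7·4 + 8·4 = 91
C: 1·1 + 7·1 + 7·3 + 8·3 = 53
B: 1·4 + 7·3 + 7·1 + 8·0 = 32
E has the highest Borda score (91).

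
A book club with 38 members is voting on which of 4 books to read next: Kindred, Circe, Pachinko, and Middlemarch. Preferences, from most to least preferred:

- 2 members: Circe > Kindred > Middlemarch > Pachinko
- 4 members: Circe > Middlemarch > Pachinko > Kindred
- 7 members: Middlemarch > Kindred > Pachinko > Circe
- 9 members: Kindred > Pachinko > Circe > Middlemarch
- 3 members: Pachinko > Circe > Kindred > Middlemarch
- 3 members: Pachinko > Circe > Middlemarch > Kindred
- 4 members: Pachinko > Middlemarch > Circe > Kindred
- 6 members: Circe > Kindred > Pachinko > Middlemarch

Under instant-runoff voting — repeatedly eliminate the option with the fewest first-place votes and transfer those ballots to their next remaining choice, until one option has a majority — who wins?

Circe

Round 1: Kindred 9, Circe 12, Pachinko 10, Middlemarch 7. Eliminate Middlemarch.
Round 2: Kindred 16, Circe 12, Pachinko 10. Eliminate Pachinko.
Round 3: Kindred 16, Circe 22. Circe has a majority.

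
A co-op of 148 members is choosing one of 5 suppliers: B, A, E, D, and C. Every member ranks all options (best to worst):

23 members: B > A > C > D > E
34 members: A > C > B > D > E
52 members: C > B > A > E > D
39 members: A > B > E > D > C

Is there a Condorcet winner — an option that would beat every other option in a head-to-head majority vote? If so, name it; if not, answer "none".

none

Checking pairwise contests:
C beats B 86–62.
B beats A 75–73.
B beats E 148–0.
B beats D 148–0.
A beats C 96–52.
Every option loses at least one head-to-head, so there is no Condorcet winner.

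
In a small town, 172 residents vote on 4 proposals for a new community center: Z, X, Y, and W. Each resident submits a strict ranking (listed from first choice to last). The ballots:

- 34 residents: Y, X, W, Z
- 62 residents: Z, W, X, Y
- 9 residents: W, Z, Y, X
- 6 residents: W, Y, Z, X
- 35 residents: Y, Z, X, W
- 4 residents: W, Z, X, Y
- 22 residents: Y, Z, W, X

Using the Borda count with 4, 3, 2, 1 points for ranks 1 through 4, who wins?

Z: 34·1 + 62·4 + 9·3 + 6·2 + 35·3 + 4·3 + 22·3 = 504
X: 34·3 + 62·2 + 9·1 + 6·1 + 35·2 + 4·2 + 22·1 = 341
Y: 34·4 + 62·1 + 9·2 + 6·3 + 35·4 + 4·1 + 22·4 = 466
W: 34·2 + 62·3 + 9·4 + 6·4 + 35·1 + 4·4 + 22·2 = 409
Z has the highest Borda score (504).

Z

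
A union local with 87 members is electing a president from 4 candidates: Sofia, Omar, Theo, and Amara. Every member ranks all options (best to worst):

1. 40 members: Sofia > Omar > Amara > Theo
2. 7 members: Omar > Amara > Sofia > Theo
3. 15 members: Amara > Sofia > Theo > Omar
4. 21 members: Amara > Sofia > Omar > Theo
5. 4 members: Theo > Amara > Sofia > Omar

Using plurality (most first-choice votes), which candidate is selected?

First-place votes: Sofia 40, Omar 7, Theo 4, Amara 36.
Sofia has the most first-place votes.

Sofia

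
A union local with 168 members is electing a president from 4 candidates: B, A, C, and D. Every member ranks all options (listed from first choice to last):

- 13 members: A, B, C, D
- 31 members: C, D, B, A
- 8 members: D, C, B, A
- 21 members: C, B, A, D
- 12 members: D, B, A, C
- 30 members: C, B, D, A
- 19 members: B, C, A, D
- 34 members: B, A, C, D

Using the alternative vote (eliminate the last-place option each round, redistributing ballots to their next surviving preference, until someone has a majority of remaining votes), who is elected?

C

Round 1: B 53, A 13, C 82, D 20. Eliminate A.
Round 2: B 66, C 82, D 20. Eliminate D.
Round 3: B 78, C 90. C has a majority.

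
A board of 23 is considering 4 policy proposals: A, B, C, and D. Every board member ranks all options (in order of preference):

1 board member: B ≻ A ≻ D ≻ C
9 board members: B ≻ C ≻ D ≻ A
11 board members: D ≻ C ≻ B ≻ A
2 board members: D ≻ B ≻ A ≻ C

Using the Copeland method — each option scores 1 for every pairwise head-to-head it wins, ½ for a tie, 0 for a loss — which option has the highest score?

A: loses to B, C, and D → score 0.
B: beats A and C; loses to D → score 2.
C: beats A; loses to B and D → score 1.
D: beats A, B, and C → score 3.
D has the best pairwise record.

D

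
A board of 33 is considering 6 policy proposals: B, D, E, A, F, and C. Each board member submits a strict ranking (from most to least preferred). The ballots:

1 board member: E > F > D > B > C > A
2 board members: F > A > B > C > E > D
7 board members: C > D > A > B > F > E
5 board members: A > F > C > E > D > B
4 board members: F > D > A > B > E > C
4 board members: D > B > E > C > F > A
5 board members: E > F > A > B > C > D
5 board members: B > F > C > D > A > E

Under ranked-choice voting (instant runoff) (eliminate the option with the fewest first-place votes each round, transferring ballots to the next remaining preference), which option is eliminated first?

D

Round 1: B 5, D 4, E 6, A 5, F 6, C 7. Eliminate D.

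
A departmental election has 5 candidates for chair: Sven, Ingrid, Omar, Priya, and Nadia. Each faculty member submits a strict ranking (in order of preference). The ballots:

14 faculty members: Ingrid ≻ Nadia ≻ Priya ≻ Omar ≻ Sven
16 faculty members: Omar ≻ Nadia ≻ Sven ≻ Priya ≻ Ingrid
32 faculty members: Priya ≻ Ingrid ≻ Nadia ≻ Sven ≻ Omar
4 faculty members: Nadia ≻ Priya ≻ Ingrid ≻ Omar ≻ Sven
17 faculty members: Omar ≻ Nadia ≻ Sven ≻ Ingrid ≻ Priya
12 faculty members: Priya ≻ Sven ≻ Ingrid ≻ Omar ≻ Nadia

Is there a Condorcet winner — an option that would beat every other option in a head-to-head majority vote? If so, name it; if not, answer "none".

Checking pairwise contests:
Ingrid beats Sven 50–45.
Priya beats Ingrid 64–31.
Ingrid beats Omar 62–33.
Nadia beats Priya 51–44.
Ingrid beats Nadia 58–37.
Every option loses at least one head-to-head, so there is no Condorcet winner.

none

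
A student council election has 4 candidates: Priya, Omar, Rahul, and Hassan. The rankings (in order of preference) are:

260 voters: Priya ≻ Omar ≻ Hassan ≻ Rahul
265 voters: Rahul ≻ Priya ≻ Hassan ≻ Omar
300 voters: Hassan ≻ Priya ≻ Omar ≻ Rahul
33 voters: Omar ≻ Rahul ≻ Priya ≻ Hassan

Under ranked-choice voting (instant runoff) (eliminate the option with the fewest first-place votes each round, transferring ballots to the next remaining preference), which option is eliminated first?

Omar

Round 1: Priya 260, Omar 33, Rahul 265, Hassan 300. Eliminate Omar.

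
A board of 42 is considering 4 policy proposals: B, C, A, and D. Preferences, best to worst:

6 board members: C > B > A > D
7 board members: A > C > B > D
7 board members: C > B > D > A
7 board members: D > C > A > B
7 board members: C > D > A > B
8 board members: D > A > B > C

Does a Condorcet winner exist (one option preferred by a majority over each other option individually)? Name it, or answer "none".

C

C vs B: 34–8 for C.
C vs A: 27–15 for C.
C vs D: 27–15 for C.
C beats every other option head-to-head.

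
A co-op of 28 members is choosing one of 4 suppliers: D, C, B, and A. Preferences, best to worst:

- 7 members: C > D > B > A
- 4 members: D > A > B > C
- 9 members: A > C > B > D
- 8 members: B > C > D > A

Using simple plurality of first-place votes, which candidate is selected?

A

First-place votes: D 4, C 7, B 8, A 9.
A has the most first-place votes.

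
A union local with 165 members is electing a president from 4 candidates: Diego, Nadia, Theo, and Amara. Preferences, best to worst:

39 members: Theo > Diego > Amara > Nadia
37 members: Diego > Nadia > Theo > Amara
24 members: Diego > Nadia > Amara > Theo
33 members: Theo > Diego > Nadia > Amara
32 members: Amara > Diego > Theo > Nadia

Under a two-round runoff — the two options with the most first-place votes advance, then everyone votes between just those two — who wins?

Diego

Round 1 first-place votes: Diego 61, Nadia 0, Theo 72, Amara 32.
Theo and Diego advance.
Runoff: Theo is preferred to Diego by 72 voters; Diego by 93.
Diego wins the runoff.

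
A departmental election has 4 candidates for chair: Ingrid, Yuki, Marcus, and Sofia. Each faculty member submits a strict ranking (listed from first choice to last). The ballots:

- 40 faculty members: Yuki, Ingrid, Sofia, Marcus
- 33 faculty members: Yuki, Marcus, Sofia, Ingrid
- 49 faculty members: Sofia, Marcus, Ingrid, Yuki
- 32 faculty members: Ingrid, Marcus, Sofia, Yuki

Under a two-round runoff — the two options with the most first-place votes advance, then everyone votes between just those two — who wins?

Round 1 first-place votes: Ingrid 32, Yuki 73, Marcus 0, Sofia 49.
Yuki and Sofia advance.
Runoff: Yuki is preferred to Sofia by 73 voters; Sofia by 81.
Sofia wins the runoff.

Sofia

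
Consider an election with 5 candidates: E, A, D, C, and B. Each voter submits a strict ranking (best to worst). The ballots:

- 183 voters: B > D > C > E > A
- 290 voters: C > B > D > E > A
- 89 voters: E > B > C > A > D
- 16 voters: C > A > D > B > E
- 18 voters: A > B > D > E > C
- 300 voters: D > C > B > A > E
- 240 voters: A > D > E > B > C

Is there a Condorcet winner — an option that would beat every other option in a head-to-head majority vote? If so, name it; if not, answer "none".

none

Checking pairwise contests:
A beats E 574–562.
D beats A 773–363.
B beats D 580–556.
D beats C 741–395.
C beats B 606–530.
Every option loses at least one head-to-head, so there is no Condorcet winner.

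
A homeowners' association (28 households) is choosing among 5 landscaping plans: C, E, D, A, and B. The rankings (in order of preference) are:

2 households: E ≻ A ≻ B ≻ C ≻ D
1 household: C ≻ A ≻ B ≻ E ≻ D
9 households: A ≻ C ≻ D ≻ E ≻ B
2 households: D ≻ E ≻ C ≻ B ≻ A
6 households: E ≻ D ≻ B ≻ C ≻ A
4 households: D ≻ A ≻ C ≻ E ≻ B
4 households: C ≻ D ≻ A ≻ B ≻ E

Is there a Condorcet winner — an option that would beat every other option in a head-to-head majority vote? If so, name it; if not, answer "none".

none

Checking pairwise contests:
A beats C 15–13.
C beats E 18–10.
C beats D 16–12.
D beats A 16–12.
C beats B 20–8.
Every option loses at least one head-to-head, so there is no Condorcet winner.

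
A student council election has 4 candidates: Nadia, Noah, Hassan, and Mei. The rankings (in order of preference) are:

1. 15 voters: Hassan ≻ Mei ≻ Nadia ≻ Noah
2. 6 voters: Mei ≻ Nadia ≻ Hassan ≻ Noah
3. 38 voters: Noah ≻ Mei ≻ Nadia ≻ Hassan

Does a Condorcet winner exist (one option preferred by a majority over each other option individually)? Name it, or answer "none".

Noah

Noah vs Nadia: 38–21 for Noah.
Noah vs Hassan: 38–21 for Noah.
Noah vs Mei: 38–21 for Noah.
Noah beats every other option head-to-head.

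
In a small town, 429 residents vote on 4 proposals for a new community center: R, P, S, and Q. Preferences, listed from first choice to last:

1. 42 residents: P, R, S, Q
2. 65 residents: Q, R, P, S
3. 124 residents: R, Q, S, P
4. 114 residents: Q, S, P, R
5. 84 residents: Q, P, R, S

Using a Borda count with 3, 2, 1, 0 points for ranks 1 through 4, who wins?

Q

R: 42·2 + 65·2 + 124·3 + 114·0 + 84·1 = 670
P: 42·3 + 65·1 + 124·0 + 114·1 + 84·2 = 473
S: 42·1 + 65·0 + 124·1 + 114·2 + 84·0 = 394
Q: 42·0 + 65·3 + 124·2 + 114·3 + 84·3 = 1037
Q has the highest Borda score (1037).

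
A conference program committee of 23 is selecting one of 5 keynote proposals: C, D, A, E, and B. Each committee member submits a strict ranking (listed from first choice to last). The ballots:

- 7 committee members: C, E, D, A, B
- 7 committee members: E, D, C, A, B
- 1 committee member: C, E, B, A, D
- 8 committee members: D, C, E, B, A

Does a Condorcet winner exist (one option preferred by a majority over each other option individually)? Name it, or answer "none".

none

Checking pairwise contests:
D beats C 15–8.
E beats D 15–8.
C beats A 23–0.
C beats E 16–7.
C beats B 23–0.
Every option loses at least one head-to-head, so there is no Condorcet winner.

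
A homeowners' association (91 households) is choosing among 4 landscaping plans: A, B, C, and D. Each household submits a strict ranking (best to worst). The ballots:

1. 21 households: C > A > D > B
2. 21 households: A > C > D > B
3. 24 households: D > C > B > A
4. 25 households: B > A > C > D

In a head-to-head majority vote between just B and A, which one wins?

Voters preferring B to A: 49; preferring A to B: 42.
B wins the head-to-head.

B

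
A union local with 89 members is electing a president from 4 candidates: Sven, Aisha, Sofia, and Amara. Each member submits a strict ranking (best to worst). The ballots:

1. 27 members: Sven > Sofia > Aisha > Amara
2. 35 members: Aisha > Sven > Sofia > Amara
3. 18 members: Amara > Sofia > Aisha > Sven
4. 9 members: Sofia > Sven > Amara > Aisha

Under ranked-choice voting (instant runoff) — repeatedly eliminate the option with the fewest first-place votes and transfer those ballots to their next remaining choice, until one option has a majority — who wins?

Round 1: Sven 27, Aisha 35, Sofia 9, Amara 18. Eliminate Sofia.
Round 2: Sven 36, Aisha 35, Amara 18. Eliminate Amara.
Round 3: Sven 36, Aisha 53. Aisha has a majority.

Aisha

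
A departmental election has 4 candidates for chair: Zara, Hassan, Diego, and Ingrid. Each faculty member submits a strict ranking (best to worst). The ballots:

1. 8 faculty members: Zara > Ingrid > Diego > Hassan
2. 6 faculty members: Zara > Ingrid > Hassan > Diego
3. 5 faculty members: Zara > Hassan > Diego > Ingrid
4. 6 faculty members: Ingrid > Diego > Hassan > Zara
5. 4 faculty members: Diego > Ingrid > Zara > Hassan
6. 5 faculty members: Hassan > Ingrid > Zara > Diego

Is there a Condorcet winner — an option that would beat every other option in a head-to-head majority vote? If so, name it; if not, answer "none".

Zara vs Hassan: 23–11 for Zara.
Zara vs Diego: 24–10 for Zara.
Zara vs Ingrid: 19–15 for Zara.
Zara beats every other option head-to-head.

Zara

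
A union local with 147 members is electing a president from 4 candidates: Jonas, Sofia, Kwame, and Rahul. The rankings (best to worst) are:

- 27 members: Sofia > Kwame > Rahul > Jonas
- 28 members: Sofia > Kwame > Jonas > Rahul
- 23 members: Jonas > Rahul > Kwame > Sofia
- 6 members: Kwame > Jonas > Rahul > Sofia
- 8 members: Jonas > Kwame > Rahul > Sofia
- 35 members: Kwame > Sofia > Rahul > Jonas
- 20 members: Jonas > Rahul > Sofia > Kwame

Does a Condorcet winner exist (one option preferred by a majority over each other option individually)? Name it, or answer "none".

Sofia vs Jonas: 90–57 for Sofia.
Sofia vs Kwame: 75–72 for Sofia.
Sofia vs Rahul: 90–57 for Sofia.
Sofia beats every other option head-to-head.

Sofia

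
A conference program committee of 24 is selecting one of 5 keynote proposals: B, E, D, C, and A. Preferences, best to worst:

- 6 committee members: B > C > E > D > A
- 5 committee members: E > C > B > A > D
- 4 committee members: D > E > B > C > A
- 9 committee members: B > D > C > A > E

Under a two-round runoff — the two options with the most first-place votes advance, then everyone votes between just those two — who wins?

B

Round 1 first-place votes: B 15, E 5, D 4, C 0, A 0.
B and E advance.
Runoff: B is preferred to E by 15 voters; E by 9.
B wins the runoff.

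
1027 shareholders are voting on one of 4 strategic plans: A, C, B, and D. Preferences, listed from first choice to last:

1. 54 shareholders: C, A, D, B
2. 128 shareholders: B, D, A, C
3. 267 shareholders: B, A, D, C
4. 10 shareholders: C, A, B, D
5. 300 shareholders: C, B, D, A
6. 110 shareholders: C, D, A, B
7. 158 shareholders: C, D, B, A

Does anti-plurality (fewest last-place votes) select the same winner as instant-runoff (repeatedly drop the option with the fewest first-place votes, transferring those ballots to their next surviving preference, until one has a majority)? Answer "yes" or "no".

no

Anti-plurality — last-place votes: A 458, C 395, B 164, D 10. Winner: D.
Instant-runoff — R1 A 0, C 632, B 395, D 0 (C winner). Winner: C.
The two methods disagree.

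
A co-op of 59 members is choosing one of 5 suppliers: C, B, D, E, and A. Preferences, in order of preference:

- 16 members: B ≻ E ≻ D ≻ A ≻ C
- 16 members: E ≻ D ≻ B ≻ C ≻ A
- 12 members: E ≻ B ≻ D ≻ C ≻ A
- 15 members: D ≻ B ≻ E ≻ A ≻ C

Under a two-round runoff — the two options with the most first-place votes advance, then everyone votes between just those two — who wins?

B

Round 1 first-place votes: C 0, B 16, D 15, E 28, A 0.
E and B advance.
Runoff: E is preferred to B by 28 voters; B by 31.
B wins the runoff.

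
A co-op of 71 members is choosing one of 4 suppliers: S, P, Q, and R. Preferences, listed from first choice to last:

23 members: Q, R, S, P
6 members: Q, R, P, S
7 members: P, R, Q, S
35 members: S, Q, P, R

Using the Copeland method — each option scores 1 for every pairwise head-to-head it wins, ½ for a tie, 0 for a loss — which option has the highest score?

Q

S: beats P; loses to Q and R → score 1.
P: beats R; loses to S and Q → score 1.
Q: beats S, P, and R → score 3.
R: beats S; loses to P and Q → score 1.
Q has the best pairwise record.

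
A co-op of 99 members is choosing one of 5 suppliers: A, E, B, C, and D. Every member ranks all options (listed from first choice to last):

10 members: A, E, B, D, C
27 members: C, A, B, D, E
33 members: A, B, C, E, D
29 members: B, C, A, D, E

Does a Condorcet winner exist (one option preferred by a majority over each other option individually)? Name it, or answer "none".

none

Checking pairwise contests:
C beats A 56–43.
A beats E 99–0.
A beats B 70–29.
B beats C 72–27.
A beats D 99–0.
Every option loses at least one head-to-head, so there is no Condorcet winner.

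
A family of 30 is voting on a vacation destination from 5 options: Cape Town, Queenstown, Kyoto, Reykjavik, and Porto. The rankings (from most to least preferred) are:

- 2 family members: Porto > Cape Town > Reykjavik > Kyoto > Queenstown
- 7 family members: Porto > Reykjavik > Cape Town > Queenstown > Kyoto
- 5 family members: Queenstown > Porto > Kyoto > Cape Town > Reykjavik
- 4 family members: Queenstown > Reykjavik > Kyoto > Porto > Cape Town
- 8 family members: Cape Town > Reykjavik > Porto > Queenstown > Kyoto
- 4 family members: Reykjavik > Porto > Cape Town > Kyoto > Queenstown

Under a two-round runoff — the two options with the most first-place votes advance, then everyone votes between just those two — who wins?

Round 1 first-place votes: Cape Town 8, Queenstown 9, Kyoto 0, Reykjavik 4, Porto 9.
Porto and Queenstown advance.
Runoff: Porto is preferred to Queenstown by 21 voters; Queenstown by 9.
Porto wins the runoff.

Porto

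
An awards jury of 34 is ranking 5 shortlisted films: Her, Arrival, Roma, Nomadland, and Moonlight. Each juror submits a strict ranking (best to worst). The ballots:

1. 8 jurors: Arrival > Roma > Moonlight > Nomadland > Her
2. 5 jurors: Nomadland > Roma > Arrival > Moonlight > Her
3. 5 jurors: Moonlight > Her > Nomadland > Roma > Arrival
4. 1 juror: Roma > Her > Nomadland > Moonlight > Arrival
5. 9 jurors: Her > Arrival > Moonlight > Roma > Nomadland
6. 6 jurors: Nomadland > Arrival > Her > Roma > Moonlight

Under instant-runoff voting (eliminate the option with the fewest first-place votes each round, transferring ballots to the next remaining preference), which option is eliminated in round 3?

Round 1: Her 9, Arrival 8, Roma 1, Nomadland 11, Moonlight 5. Eliminate Roma.
Round 2: Her 10, Arrival 8, Nomadland 11, Moonlight 5. Eliminate Moonlight.
Round 3: Her 15, Arrival 8, Nomadland 11. Eliminate Arrival.

Arrival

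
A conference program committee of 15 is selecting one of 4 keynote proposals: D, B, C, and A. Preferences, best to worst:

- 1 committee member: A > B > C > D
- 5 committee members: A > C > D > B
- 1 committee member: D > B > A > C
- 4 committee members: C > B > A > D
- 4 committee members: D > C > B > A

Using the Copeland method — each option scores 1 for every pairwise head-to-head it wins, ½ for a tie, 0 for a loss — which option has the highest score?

C

D: beats B; loses to C and A → score 1.
B: beats A; loses to D and C → score 1.
C: beats D, B, and A → score 3.
A: beats D; loses to B and C → score 1.
C has the best pairwise record.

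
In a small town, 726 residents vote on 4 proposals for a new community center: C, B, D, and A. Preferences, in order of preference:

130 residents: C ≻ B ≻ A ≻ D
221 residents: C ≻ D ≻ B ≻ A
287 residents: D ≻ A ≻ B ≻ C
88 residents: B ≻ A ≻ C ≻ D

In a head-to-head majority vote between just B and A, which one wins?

Voters preferring B to A: 439; preferring A to B: 287.
B wins the head-to-head.

B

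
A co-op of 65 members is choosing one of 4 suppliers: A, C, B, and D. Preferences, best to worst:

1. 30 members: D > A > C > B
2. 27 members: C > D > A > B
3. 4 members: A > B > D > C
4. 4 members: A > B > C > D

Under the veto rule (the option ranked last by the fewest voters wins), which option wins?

A

Last-place votes: A 0, C 4, B 57, D 4.
A is ranked last by the fewest voters, so A wins.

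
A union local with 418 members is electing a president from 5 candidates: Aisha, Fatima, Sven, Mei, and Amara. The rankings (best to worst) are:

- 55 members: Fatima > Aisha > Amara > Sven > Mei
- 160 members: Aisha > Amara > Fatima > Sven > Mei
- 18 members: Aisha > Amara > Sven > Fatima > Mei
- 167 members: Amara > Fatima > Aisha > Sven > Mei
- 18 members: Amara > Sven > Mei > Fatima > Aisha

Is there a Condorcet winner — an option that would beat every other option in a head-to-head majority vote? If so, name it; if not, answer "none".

Checking pairwise contests:
Fatima beats Aisha 240–178.
Amara beats Fatima 363–55.
Aisha beats Sven 400–18.
Aisha beats Mei 400–18.
Aisha beats Amara 233–185.
Every option loses at least one head-to-head, so there is no Condorcet winner.

none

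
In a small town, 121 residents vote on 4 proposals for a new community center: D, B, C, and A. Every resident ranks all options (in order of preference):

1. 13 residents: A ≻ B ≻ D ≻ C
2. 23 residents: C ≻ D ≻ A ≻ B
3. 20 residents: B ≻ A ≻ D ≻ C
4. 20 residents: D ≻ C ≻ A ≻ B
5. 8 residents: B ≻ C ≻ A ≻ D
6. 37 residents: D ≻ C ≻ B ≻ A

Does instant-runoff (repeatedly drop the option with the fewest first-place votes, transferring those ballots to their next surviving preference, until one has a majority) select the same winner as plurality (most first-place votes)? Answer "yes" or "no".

yes

Instant-runoff — R1 D 57, B 28, C 23, A 13 (A out); R2 D 57, B 41, C 23 (C out); R3 D 80, B 41 (D winner). Winner: D.
Plurality — first-place votes: D 57, B 28, C 23, A 13. Winner: D.
The two methods agree.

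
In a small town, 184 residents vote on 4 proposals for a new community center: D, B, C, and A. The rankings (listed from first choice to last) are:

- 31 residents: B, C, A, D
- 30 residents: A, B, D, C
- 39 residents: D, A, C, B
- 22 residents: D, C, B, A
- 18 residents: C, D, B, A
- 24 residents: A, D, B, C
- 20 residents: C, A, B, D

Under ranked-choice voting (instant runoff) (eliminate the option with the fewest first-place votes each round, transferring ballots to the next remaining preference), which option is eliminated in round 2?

A

Round 1: D 61, B 31, C 38, A 54. Eliminate B.
Round 2: D 61, C 69, A 54. Eliminate A.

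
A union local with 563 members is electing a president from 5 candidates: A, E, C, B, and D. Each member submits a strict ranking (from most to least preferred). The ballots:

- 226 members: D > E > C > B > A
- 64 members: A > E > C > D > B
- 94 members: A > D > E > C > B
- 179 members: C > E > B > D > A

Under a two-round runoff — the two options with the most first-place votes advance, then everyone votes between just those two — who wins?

Round 1 first-place votes: A 158, E 0, C 179, B 0, D 226.
D and C advance.
Runoff: D is preferred to C by 320 voters; C by 243.
D wins the runoff.

D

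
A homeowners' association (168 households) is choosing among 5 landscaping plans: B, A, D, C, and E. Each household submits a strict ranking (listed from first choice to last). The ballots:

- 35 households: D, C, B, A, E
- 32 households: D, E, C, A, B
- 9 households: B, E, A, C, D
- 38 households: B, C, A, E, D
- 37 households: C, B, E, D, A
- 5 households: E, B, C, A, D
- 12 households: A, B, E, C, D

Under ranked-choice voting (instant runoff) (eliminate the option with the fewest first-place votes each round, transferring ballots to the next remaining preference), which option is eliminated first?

Round 1: B 47, A 12, D 67, C 37, E 5. Eliminate E.

E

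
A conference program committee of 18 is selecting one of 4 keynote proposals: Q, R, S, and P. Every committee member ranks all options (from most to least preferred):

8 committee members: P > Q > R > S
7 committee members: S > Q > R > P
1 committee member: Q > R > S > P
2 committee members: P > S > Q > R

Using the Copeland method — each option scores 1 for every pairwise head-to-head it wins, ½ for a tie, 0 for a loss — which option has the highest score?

P

Q: beats R; ties S; loses to P → score 1.5.
R: ties S; loses to Q and P → score 0.5.
S: ties Q and R; loses to P → score 1.
P: beats Q, R, and S → score 3.
P has the best pairwise record.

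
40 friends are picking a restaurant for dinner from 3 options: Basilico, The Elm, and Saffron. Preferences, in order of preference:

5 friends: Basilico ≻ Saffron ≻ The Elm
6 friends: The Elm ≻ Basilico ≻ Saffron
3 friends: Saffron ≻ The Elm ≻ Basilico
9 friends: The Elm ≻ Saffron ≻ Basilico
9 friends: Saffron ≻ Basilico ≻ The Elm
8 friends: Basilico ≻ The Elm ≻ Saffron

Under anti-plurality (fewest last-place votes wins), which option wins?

Last-place votes: Basilico 12, The Elm 14, Saffron 14.
Basilico is ranked last by the fewest voters, so Basilico wins.

Basilico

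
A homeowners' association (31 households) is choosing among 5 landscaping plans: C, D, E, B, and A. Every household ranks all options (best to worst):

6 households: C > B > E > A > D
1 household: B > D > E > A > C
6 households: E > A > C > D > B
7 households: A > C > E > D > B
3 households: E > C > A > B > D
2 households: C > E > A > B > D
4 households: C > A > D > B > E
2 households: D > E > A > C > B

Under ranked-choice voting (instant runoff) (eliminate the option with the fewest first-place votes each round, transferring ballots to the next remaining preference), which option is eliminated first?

B

Round 1: C 12, D 2, E 9, B 1, A 7. Eliminate B.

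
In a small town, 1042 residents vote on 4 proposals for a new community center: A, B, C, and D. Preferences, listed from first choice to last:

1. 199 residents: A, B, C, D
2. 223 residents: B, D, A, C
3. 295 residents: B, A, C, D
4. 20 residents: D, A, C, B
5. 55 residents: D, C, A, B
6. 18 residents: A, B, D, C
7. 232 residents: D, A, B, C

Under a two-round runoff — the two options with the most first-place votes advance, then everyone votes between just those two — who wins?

B

Round 1 first-place votes: A 217, B 518, C 0, D 307.
B and D advance.
Runoff: B is preferred to D by 735 voters; D by 307.
B wins the runoff.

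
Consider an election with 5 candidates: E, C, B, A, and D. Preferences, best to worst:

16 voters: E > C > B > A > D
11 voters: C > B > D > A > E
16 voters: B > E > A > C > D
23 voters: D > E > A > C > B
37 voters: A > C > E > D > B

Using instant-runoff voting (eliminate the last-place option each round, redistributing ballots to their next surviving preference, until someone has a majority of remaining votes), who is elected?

Round 1: E 16, C 11, B 16, A 37, D 23. Eliminate C.
Round 2: E 16, B 27, A 37, D 23. Eliminate E.
Round 3: B 43, A 37, D 23. Eliminate D.
Round 4: B 43, A 60. A has a majority.

A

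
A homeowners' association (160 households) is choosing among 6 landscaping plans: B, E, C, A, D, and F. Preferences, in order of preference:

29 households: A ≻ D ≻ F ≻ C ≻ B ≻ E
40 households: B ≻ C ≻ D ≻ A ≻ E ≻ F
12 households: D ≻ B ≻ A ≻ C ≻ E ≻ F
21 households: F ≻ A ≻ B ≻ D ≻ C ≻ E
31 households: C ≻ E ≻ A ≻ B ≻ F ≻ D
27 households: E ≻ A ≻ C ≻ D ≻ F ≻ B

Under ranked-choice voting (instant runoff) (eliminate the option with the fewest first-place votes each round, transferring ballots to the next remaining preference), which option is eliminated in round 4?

Round 1: B 40, E 27, C 31, A 29, D 12, F 21. Eliminate D.
Round 2: B 52, E 27, C 31, A 29, F 21. Eliminate F.
Round 3: B 52, E 27, C 31, A 50. Eliminate E.
Round 4: B 52, C 31, A 77. Eliminate C.

C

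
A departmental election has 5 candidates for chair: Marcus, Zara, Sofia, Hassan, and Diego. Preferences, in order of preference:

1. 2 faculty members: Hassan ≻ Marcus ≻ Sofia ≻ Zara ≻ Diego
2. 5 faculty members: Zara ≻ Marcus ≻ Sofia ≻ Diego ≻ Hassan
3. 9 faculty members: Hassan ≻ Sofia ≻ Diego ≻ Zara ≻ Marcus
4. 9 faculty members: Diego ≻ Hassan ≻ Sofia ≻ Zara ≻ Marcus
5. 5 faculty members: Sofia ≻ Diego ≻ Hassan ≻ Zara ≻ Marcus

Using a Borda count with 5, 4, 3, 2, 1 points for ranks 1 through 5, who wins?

Hassan

Marcus: 2·4 + 5·4 + 9·1 + 9·1 + 5·1 = 51
Zara: 2·2 + 5·5 + 9·2 + 9·2 + 5·2 = 75
Sofia: 2·3 + 5·3 + 9·4 + 9·3 + 5·5 = 109
Hassan: 2·5 + 5·1 + 9·5 + 9·4 + 5·3 = 111
Diego: 2·1 + 5·2 + 9·3 + 9·5 + 5·4 = 104
Hassan has the highest Borda score (111).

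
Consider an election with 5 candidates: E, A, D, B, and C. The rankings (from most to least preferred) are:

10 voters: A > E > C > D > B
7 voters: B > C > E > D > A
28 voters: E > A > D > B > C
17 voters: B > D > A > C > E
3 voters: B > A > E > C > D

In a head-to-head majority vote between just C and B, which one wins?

Voters preferring C to B: 10; preferring B to C: 55.
B wins the head-to-head.

B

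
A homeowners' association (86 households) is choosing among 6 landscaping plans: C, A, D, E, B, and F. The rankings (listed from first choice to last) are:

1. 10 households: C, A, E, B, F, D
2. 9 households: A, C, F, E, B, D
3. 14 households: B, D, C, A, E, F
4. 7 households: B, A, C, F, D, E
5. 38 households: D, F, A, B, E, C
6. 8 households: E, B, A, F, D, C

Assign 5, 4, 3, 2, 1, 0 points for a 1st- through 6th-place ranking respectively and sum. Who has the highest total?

A

C: 10·5 + 9·4 + 14·3 + 7·3 + 38·0 + 8·0 = 149
A: 10·4 + 9·5 + 14·2 + 7·4 + 38·3 + 8·3 = 279
D: 10·0 + 9·0 + 14·4 + 7·1 + 38·5 + 8·1 = 261
E: 10·3 + 9·2 + 14·1 + 7·0 + 38·1 + 8·5 = 140
B: 10·2 + 9·1 + 14·5 + 7·5 + 38·2 + 8·4 = 242
F: 10·1 + 9·3 + 14·0 + 7·2 + 38·4 + 8·2 = 219
A has the highest Borda score (279).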